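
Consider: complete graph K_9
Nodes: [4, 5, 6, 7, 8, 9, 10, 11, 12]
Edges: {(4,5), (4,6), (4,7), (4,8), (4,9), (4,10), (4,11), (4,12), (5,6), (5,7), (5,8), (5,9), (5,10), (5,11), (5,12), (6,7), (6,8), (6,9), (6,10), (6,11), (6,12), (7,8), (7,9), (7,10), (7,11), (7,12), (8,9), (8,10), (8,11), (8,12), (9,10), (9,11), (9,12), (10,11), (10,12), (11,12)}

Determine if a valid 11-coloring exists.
A valid 11-coloring: color 1: [12]; color 2: [11]; color 3: [9]; color 4: [6]; color 5: [5]; color 6: [4]; color 7: [10]; color 8: [7]; color 9: [8].
(χ(G) = 9 ≤ 11.)

Yes, G is 11-colorable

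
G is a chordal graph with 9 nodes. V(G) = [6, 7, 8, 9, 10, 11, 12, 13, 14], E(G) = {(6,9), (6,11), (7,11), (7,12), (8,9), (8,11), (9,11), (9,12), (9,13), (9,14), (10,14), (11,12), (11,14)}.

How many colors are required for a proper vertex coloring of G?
Clique number ω(G) = 3 (lower bound: χ ≥ ω).
The clique on [8, 9, 11] has size 3, forcing χ ≥ 3, and the coloring below uses 3 colors, so χ(G) = 3.
A valid 3-coloring: color 1: [7, 9, 10]; color 2: [11, 13]; color 3: [6, 8, 12, 14].

χ(G) = 3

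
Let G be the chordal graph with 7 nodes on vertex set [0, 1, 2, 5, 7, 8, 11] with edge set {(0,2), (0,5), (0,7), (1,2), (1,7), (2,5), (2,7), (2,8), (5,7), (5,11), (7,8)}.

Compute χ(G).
χ(G) = 4

Clique number ω(G) = 4 (lower bound: χ ≥ ω).
The clique on [0, 2, 5, 7] has size 4, forcing χ ≥ 4, and the coloring below uses 4 colors, so χ(G) = 4.
A valid 4-coloring: color 1: [7, 11]; color 2: [2]; color 3: [1, 5, 8]; color 4: [0].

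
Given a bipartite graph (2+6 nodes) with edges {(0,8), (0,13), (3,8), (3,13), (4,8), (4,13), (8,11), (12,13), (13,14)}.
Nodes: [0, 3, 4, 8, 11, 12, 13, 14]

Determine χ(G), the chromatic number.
χ(G) = 2

Clique number ω(G) = 2 (lower bound: χ ≥ ω).
The graph is bipartite (no odd cycle), so 2 colors suffice: χ(G) = 2.
A valid 2-coloring: color 1: [8, 13]; color 2: [0, 3, 4, 11, 12, 14].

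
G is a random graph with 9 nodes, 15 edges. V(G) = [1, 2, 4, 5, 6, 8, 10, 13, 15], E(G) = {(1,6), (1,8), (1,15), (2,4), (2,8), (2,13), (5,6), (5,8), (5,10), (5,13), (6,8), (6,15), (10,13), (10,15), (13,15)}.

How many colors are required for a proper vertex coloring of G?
Clique number ω(G) = 3 (lower bound: χ ≥ ω).
Suppose a proper 3-coloring c exists. The clique [1, 6, 8] takes 3 distinct colors; by symmetry let c(1) = 1, c(6) = 2, c(8) = 3.
- Vertex 5: neighbors [6, 8] already have colors [2, 3] ⇒ c(5) = 1.
- Vertex 15: neighbors [1, 6] already have colors [1, 2] ⇒ c(15) = 3.
- Vertex 13: neighbors [5, 15] already have colors [1, 3] ⇒ c(13) = 2.
- Vertex 10: neighbors [5, 13, 15] already have colors [1, 2, 3] — all 3 colors blocked. Contradiction.
The forced assignments end in a contradiction, so G has no proper 3-coloring (χ ≥ 4).
The coloring below uses 4 colors, so χ(G) = 4.
A valid 4-coloring: color 1: [4, 6, 13]; color 2: [8, 15]; color 3: [1, 2, 5]; color 4: [10].

χ(G) = 4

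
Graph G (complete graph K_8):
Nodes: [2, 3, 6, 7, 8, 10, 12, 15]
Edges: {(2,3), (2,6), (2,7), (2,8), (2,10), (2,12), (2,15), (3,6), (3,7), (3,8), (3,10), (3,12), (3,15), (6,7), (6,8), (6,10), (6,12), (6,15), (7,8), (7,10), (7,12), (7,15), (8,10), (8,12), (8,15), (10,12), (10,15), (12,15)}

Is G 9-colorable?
Yes, G is 9-colorable

A valid 9-coloring: color 1: [6]; color 2: [2]; color 3: [8]; color 4: [3]; color 5: [10]; color 6: [12]; color 7: [15]; color 8: [7].
(χ(G) = 8 ≤ 9.)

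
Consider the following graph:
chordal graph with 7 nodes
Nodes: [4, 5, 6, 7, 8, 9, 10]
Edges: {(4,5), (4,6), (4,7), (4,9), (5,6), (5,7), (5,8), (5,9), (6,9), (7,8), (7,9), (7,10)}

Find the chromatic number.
Clique number ω(G) = 4 (lower bound: χ ≥ ω).
The clique on [4, 5, 6, 9] has size 4, forcing χ ≥ 4, and the coloring below uses 4 colors, so χ(G) = 4.
A valid 4-coloring: color 1: [5, 10]; color 2: [6, 7]; color 3: [8, 9]; color 4: [4].

χ(G) = 4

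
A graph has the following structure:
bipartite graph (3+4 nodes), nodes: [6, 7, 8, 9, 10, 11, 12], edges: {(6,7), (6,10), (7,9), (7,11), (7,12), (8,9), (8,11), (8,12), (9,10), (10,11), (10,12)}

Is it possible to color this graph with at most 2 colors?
Yes, G is 2-colorable

A valid 2-coloring: color 1: [7, 8, 10]; color 2: [6, 9, 11, 12].
(χ(G) = 2 ≤ 2.)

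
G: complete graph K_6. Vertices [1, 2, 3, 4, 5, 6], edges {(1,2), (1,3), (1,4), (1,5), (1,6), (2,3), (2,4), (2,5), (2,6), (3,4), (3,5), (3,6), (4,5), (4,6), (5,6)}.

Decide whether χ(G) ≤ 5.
The clique on vertices [1, 2, 3, 4, 5, 6] has size 6 > 5, so it alone needs 6 colors.

No, G is not 5-colorable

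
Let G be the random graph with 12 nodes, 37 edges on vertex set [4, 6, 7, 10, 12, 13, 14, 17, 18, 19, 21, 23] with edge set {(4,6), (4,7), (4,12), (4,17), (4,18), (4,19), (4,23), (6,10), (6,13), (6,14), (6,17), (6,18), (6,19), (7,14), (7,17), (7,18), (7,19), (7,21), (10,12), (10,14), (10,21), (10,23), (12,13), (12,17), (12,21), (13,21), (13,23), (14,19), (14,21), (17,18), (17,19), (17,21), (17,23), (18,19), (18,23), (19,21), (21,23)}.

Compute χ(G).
Clique number ω(G) = 5 (lower bound: χ ≥ ω).
The clique on [4, 6, 17, 18, 19] has size 5, forcing χ ≥ 5, and the coloring below uses 5 colors, so χ(G) = 5.
A valid 5-coloring: color 1: [4, 21]; color 2: [10, 13, 17]; color 3: [12, 19, 23]; color 4: [6, 7]; color 5: [14, 18].

χ(G) = 5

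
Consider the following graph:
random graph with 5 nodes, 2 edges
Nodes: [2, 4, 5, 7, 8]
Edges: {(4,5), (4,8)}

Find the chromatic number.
χ(G) = 2

Clique number ω(G) = 2 (lower bound: χ ≥ ω).
The graph is bipartite (no odd cycle), so 2 colors suffice: χ(G) = 2.
A valid 2-coloring: color 1: [2, 4, 7]; color 2: [5, 8].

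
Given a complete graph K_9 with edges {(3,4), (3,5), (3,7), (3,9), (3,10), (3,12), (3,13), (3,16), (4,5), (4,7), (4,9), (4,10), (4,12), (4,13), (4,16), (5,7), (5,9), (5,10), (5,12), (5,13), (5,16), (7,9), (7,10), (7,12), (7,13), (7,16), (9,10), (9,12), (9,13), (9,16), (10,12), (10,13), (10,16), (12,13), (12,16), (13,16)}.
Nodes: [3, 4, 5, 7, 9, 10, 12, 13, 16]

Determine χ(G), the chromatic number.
Clique number ω(G) = 9 (lower bound: χ ≥ ω).
The clique on [3, 4, 5, 7, 9, 10, 12, 13, 16] has size 9, forcing χ ≥ 9, and the coloring below uses 9 colors, so χ(G) = 9.
A valid 9-coloring: color 1: [7]; color 2: [12]; color 3: [13]; color 4: [5]; color 5: [9]; color 6: [3]; color 7: [16]; color 8: [4]; color 9: [10].

χ(G) = 9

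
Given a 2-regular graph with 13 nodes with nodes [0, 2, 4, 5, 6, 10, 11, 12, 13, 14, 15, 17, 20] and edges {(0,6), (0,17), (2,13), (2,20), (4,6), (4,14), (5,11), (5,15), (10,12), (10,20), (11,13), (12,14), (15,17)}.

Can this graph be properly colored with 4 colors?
A valid 4-coloring: color 1: [0, 4, 11, 12, 15, 20]; color 2: [5, 6, 10, 13, 14, 17]; color 3: [2].
(χ(G) = 3 ≤ 4.)

Yes, G is 4-colorable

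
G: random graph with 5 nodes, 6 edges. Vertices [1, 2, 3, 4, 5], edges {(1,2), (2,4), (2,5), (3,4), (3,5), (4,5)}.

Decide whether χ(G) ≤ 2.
The clique on vertices [2, 4, 5] has size 3 > 2, so it alone needs 3 colors.

No, G is not 2-colorable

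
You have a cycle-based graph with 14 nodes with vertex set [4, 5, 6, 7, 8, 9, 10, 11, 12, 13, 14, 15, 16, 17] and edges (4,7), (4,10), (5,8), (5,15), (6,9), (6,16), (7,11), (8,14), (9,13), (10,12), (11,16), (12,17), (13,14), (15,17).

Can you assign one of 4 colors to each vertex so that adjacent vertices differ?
Yes, G is 4-colorable

A valid 4-coloring: color 1: [4, 6, 8, 11, 12, 13, 15]; color 2: [5, 7, 9, 10, 14, 16, 17].
(χ(G) = 2 ≤ 4.)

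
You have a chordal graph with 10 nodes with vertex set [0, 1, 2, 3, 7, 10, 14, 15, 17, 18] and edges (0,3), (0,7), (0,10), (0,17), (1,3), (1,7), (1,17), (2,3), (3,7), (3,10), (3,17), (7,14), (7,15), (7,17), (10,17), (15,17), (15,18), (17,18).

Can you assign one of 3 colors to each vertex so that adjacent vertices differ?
The clique on vertices [0, 3, 10, 17] has size 4 > 3, so it alone needs 4 colors.

No, G is not 3-colorable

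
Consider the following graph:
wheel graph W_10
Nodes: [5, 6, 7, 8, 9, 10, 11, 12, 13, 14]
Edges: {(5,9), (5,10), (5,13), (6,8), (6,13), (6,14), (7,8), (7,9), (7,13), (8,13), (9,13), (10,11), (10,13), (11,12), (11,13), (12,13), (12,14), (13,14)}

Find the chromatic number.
χ(G) = 4

Clique number ω(G) = 3 (lower bound: χ ≥ ω).
Odd cycle [5, 9, 7, 8, 6, 14, 12, 11, 10] needs 3 colors (χ ≥ 3).
Vertex 13 is adjacent to every vertex of [5, 6, 7, 8, 9, 10, 11, 12, 14], which already need 3 colors among themselves, so 13 needs a new color (χ ≥ 4).
The coloring below uses 4 colors, so χ(G) = 4.
A valid 4-coloring: color 1: [13]; color 2: [5, 6, 7, 11]; color 3: [8, 9, 10, 14]; color 4: [12].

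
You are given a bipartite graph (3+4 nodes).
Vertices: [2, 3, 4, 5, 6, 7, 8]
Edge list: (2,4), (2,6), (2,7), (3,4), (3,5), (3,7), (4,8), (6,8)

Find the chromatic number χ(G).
χ(G) = 2

Clique number ω(G) = 2 (lower bound: χ ≥ ω).
The graph is bipartite (no odd cycle), so 2 colors suffice: χ(G) = 2.
A valid 2-coloring: color 1: [2, 3, 8]; color 2: [4, 5, 6, 7].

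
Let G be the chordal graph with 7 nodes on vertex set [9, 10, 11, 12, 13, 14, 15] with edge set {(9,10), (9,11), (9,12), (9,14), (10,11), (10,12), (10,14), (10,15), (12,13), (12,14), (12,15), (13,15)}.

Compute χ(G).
χ(G) = 4

Clique number ω(G) = 4 (lower bound: χ ≥ ω).
The clique on [9, 10, 12, 14] has size 4, forcing χ ≥ 4, and the coloring below uses 4 colors, so χ(G) = 4.
A valid 4-coloring: color 1: [11, 12]; color 2: [10, 13]; color 3: [9, 15]; color 4: [14].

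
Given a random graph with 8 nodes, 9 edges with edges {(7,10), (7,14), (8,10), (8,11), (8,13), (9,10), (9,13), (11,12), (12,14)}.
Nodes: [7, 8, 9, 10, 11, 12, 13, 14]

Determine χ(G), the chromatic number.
Clique number ω(G) = 2 (lower bound: χ ≥ ω).
The graph is bipartite (no odd cycle), so 2 colors suffice: χ(G) = 2.
A valid 2-coloring: color 1: [10, 11, 13, 14]; color 2: [7, 8, 9, 12].

χ(G) = 2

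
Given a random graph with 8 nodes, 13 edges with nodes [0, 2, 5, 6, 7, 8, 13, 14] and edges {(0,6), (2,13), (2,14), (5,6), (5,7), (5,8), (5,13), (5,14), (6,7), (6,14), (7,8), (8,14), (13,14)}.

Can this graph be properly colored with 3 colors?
A valid 3-coloring: color 1: [0, 7, 14]; color 2: [2, 5]; color 3: [6, 8, 13].
(χ(G) = 3 ≤ 3.)

Yes, G is 3-colorable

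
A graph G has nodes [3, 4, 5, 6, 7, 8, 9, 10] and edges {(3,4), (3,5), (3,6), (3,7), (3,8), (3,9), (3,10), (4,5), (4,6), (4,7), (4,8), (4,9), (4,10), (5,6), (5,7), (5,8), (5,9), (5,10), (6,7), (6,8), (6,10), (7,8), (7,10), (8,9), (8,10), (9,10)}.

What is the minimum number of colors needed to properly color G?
χ(G) = 7

Clique number ω(G) = 7 (lower bound: χ ≥ ω).
The clique on [3, 4, 5, 6, 7, 8, 10] has size 7, forcing χ ≥ 7, and the coloring below uses 7 colors, so χ(G) = 7.
A valid 7-coloring: color 1: [8]; color 2: [5]; color 3: [10]; color 4: [3]; color 5: [4]; color 6: [7, 9]; color 7: [6].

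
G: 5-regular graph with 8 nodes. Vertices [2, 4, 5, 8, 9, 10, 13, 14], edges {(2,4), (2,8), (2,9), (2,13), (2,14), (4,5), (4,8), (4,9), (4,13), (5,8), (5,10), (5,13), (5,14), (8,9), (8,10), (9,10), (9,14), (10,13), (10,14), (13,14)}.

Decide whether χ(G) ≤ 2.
No, G is not 2-colorable

The clique on vertices [2, 4, 8, 9] has size 4 > 2, so it alone needs 4 colors.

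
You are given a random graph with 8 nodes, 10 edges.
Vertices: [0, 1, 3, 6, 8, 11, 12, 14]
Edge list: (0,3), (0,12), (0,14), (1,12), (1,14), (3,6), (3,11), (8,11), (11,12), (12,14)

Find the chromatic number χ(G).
χ(G) = 3

Clique number ω(G) = 3 (lower bound: χ ≥ ω).
The clique on [0, 12, 14] has size 3, forcing χ ≥ 3, and the coloring below uses 3 colors, so χ(G) = 3.
A valid 3-coloring: color 1: [3, 8, 12]; color 2: [6, 11, 14]; color 3: [0, 1].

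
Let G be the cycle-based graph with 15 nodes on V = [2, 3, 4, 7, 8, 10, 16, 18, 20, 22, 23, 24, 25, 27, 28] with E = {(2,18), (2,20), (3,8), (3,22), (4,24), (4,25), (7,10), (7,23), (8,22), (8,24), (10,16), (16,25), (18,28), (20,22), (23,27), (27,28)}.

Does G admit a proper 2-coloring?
No, G is not 2-colorable

The clique on vertices [3, 8, 22] has size 3 > 2, so it alone needs 3 colors.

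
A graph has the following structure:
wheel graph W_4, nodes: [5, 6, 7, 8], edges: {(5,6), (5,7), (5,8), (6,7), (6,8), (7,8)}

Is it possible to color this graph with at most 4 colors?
Yes, G is 4-colorable

A valid 4-coloring: color 1: [6]; color 2: [7]; color 3: [5]; color 4: [8].
(χ(G) = 4 ≤ 4.)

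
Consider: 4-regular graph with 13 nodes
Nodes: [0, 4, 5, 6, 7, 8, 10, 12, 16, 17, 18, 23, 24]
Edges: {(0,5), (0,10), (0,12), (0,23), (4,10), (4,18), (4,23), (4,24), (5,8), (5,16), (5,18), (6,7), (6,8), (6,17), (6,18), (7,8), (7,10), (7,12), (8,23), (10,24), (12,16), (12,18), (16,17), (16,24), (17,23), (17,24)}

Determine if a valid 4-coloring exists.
Yes, G is 4-colorable

A valid 4-coloring: color 1: [5, 6, 12, 23, 24]; color 2: [8, 10, 17, 18]; color 3: [0, 4, 7, 16].
(χ(G) = 3 ≤ 4.)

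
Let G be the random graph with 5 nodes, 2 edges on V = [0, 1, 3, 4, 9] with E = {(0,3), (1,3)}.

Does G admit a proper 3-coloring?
A valid 3-coloring: color 1: [3, 4, 9]; color 2: [0, 1].
(χ(G) = 2 ≤ 3.)

Yes, G is 3-colorable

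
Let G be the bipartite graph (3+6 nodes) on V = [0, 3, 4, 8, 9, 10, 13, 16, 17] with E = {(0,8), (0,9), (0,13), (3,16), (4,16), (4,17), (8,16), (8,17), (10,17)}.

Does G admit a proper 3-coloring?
Yes, G is 3-colorable

A valid 3-coloring: color 1: [0, 16, 17]; color 2: [3, 4, 8, 9, 10, 13].
(χ(G) = 2 ≤ 3.)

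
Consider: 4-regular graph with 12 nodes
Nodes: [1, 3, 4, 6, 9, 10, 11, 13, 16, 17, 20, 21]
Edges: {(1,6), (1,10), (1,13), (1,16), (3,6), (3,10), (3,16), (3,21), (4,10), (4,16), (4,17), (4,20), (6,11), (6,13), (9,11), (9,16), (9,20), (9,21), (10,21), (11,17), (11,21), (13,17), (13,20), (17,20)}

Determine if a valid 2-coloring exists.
The clique on vertices [1, 6, 13] has size 3 > 2, so it alone needs 3 colors.

No, G is not 2-colorable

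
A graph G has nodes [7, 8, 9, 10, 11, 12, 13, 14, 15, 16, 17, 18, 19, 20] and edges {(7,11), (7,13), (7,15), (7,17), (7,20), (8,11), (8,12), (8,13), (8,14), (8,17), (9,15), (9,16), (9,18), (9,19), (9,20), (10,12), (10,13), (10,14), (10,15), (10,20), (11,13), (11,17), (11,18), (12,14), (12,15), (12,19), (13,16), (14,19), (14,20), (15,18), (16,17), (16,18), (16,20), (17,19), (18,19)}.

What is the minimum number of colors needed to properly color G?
χ(G) = 4

Clique number ω(G) = 3 (lower bound: χ ≥ ω).
Suppose a proper 3-coloring c exists. The clique [7, 11, 13] takes 3 distinct colors; by symmetry let c(7) = 1, c(11) = 2, c(13) = 3.
- Vertex 8: neighbors [11, 13] already have colors [2, 3] ⇒ c(8) = 1.
- Vertex 17: neighbors [7, 11] already have colors [1, 2] ⇒ c(17) = 3.
- Vertex 10: neighbors [13] already have colors [3]; try each remaining color.
- Case c(10) = 1:
  - Vertex 18: neighbors [11] already have colors [2]; try each remaining color.
  - Case c(18) = 1:
    - Vertex 19: neighbors [18, 17] already have colors [1, 3] ⇒ c(19) = 2.
    - Vertex 9: neighbors [18, 19] already have colors [1, 2] ⇒ c(9) = 3.
    - Vertex 12: neighbors [8, 19] already have colors [1, 2] ⇒ c(12) = 3.
    - Vertex 14: neighbors [8, 19, 12] already have colors [1, 2, 3] — all 3 colors blocked. Contradiction.
  - Case c(18) = 3:
    - Vertex 15: neighbors [7, 18] already have colors [1, 3] ⇒ c(15) = 2.
    - Vertex 9: neighbors [15, 18] already have colors [2, 3] ⇒ c(9) = 1.
    - Vertex 12: neighbors [8, 15] already have colors [1, 2] ⇒ c(12) = 3.
    - Vertex 14: neighbors [8, 12] already have colors [1, 3] ⇒ c(14) = 2.
    - Vertex 19: neighbors [9, 14, 12] already have colors [1, 2, 3] — all 3 colors blocked. Contradiction.
- Case c(10) = 2:
  - Vertex 12: neighbors [8, 10] already have colors [1, 2] ⇒ c(12) = 3.
  - Vertex 14: neighbors [8, 10, 12] already have colors [1, 2, 3] — all 3 colors blocked. Contradiction.
Every case ends in a contradiction, so G has no proper 3-coloring (χ ≥ 4).
The coloring below uses 4 colors, so χ(G) = 4.
A valid 4-coloring: color 1: [7, 8, 10, 18]; color 2: [9, 12, 13, 17]; color 3: [11, 15, 19, 20]; color 4: [14, 16].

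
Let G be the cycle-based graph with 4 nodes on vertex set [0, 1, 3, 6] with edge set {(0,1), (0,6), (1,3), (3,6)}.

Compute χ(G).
Clique number ω(G) = 2 (lower bound: χ ≥ ω).
The graph is bipartite (no odd cycle), so 2 colors suffice: χ(G) = 2.
A valid 2-coloring: color 1: [1, 6]; color 2: [0, 3].

χ(G) = 2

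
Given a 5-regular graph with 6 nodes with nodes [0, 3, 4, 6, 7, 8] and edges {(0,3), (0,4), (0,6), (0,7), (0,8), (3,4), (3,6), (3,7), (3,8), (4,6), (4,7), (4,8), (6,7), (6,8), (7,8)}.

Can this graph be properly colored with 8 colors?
A valid 8-coloring: color 1: [4]; color 2: [0]; color 3: [6]; color 4: [3]; color 5: [7]; color 6: [8].
(χ(G) = 6 ≤ 8.)

Yes, G is 8-colorable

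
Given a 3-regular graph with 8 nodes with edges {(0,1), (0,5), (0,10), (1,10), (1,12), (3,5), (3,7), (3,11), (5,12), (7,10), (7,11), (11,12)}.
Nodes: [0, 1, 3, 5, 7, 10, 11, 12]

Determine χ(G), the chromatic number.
χ(G) = 3

Clique number ω(G) = 3 (lower bound: χ ≥ ω).
The clique on [0, 1, 10] has size 3, forcing χ ≥ 3, and the coloring below uses 3 colors, so χ(G) = 3.
A valid 3-coloring: color 1: [3, 10, 12]; color 2: [1, 5, 11]; color 3: [0, 7].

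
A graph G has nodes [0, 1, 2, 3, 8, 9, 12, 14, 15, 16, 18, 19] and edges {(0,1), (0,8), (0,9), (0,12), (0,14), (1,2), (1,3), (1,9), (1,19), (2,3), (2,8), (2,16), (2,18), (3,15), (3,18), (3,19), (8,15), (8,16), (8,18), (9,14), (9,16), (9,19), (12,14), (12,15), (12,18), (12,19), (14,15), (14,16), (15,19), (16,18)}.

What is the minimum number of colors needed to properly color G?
Clique number ω(G) = 4 (lower bound: χ ≥ ω).
The clique on [2, 8, 16, 18] has size 4, forcing χ ≥ 4, and the coloring below uses 4 colors, so χ(G) = 4.
A valid 4-coloring: color 1: [3, 8, 9, 12]; color 2: [0, 2, 15]; color 3: [1, 14, 18]; color 4: [16, 19].

χ(G) = 4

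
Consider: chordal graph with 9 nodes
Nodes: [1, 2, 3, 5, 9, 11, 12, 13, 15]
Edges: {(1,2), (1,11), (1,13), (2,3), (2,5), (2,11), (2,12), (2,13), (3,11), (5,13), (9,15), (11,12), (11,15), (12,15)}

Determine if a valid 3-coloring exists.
A valid 3-coloring: color 1: [2, 15]; color 2: [9, 11, 13]; color 3: [1, 3, 5, 12].
(χ(G) = 3 ≤ 3.)

Yes, G is 3-colorable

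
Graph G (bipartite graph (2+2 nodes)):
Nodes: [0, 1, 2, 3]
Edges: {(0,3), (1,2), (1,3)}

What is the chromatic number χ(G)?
χ(G) = 2

Clique number ω(G) = 2 (lower bound: χ ≥ ω).
The graph is bipartite (no odd cycle), so 2 colors suffice: χ(G) = 2.
A valid 2-coloring: color 1: [0, 1]; color 2: [2, 3].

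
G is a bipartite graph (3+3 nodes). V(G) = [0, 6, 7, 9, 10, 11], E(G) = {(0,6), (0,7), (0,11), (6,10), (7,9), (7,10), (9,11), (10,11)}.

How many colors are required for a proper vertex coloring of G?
χ(G) = 2

Clique number ω(G) = 2 (lower bound: χ ≥ ω).
The graph is bipartite (no odd cycle), so 2 colors suffice: χ(G) = 2.
A valid 2-coloring: color 1: [6, 7, 11]; color 2: [0, 9, 10].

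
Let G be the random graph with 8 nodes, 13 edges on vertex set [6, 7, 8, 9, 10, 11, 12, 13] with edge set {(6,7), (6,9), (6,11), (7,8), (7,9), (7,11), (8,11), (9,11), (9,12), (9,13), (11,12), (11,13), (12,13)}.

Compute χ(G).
Clique number ω(G) = 4 (lower bound: χ ≥ ω).
The clique on [9, 11, 12, 13] has size 4, forcing χ ≥ 4, and the coloring below uses 4 colors, so χ(G) = 4.
A valid 4-coloring: color 1: [10, 11]; color 2: [8, 9]; color 3: [7, 12]; color 4: [6, 13].

χ(G) = 4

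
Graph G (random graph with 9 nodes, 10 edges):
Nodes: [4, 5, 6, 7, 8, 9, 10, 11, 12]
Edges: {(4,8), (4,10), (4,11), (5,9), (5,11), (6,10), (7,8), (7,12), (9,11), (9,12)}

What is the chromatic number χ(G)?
Clique number ω(G) = 3 (lower bound: χ ≥ ω).
The clique on [5, 9, 11] has size 3, forcing χ ≥ 3, and the coloring below uses 3 colors, so χ(G) = 3.
A valid 3-coloring: color 1: [8, 10, 11, 12]; color 2: [4, 6, 7, 9]; color 3: [5].

χ(G) = 3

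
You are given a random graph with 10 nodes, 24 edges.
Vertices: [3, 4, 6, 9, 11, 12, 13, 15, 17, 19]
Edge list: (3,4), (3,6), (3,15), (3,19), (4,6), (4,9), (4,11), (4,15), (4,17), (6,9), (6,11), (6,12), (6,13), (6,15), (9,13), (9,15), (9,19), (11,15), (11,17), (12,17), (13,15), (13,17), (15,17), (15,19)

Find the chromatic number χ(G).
χ(G) = 4

Clique number ω(G) = 4 (lower bound: χ ≥ ω).
The clique on [4, 11, 15, 17] has size 4, forcing χ ≥ 4, and the coloring below uses 4 colors, so χ(G) = 4.
A valid 4-coloring: color 1: [12, 15]; color 2: [6, 17, 19]; color 3: [4, 13]; color 4: [3, 9, 11].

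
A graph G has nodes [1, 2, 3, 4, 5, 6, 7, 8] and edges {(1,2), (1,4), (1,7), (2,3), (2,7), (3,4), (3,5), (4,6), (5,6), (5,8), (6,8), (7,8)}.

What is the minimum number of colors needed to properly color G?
Clique number ω(G) = 3 (lower bound: χ ≥ ω).
The clique on [1, 2, 7] has size 3, forcing χ ≥ 3, and the coloring below uses 3 colors, so χ(G) = 3.
A valid 3-coloring: color 1: [4, 5, 7]; color 2: [2, 6]; color 3: [1, 3, 8].

χ(G) = 3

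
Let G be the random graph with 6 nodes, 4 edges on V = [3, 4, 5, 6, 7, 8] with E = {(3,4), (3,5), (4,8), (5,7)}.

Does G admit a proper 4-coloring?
Yes, G is 4-colorable

A valid 4-coloring: color 1: [4, 5, 6]; color 2: [3, 7, 8].
(χ(G) = 2 ≤ 4.)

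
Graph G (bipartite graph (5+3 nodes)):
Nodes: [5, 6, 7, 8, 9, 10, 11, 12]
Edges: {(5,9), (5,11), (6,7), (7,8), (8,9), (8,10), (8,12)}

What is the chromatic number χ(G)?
Clique number ω(G) = 2 (lower bound: χ ≥ ω).
The graph is bipartite (no odd cycle), so 2 colors suffice: χ(G) = 2.
A valid 2-coloring: color 1: [5, 6, 8]; color 2: [7, 9, 10, 11, 12].

χ(G) = 2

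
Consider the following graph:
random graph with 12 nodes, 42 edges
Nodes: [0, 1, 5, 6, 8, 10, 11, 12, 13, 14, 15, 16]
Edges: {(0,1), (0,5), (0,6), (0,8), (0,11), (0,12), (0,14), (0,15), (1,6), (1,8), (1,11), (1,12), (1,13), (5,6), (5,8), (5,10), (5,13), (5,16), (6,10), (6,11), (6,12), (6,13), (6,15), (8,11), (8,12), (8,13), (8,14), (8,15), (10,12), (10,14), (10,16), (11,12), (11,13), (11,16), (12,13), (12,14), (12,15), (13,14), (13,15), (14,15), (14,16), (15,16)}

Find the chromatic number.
Clique number ω(G) = 5 (lower bound: χ ≥ ω).
The clique on [0, 1, 8, 11, 12] has size 5, forcing χ ≥ 5, and the coloring below uses 5 colors, so χ(G) = 5.
A valid 5-coloring: color 1: [12, 16]; color 2: [6, 8]; color 3: [0, 10, 13]; color 4: [5, 11, 14]; color 5: [1, 15].

χ(G) = 5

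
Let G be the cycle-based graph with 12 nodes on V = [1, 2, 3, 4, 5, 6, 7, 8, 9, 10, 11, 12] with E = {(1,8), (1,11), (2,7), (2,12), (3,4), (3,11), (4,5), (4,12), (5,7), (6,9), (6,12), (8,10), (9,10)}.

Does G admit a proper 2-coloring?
No, G is not 2-colorable

Odd cycle [2, 7, 5, 4, 12] needs 3 colors (χ ≥ 3).
Hence χ(G) ≥ 3 > 2, so no proper 2-coloring exists.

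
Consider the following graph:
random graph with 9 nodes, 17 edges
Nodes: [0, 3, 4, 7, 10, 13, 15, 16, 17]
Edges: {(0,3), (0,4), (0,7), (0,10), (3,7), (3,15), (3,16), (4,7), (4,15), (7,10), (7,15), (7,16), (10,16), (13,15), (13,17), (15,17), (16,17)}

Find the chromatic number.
χ(G) = 3

Clique number ω(G) = 3 (lower bound: χ ≥ ω).
The clique on [13, 15, 17] has size 3, forcing χ ≥ 3, and the coloring below uses 3 colors, so χ(G) = 3.
A valid 3-coloring: color 1: [7, 17]; color 2: [0, 15, 16]; color 3: [3, 4, 10, 13].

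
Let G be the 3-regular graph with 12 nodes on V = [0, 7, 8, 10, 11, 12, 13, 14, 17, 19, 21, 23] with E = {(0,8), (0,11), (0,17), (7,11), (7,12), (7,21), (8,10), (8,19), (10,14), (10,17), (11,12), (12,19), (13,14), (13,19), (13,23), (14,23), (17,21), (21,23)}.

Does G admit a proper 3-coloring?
Yes, G is 3-colorable

A valid 3-coloring: color 1: [0, 7, 10, 19, 23]; color 2: [8, 12, 13, 21]; color 3: [11, 14, 17].
(χ(G) = 3 ≤ 3.)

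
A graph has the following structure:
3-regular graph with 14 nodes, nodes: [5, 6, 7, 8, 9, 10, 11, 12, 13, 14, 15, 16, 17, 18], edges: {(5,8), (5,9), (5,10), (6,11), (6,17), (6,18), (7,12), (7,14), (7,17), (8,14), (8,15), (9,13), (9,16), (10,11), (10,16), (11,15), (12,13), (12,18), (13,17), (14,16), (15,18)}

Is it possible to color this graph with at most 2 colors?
Odd cycle [13, 12, 18, 6, 17] needs 3 colors (χ ≥ 3).
Hence χ(G) ≥ 3 > 2, so no proper 2-coloring exists.

No, G is not 2-colorable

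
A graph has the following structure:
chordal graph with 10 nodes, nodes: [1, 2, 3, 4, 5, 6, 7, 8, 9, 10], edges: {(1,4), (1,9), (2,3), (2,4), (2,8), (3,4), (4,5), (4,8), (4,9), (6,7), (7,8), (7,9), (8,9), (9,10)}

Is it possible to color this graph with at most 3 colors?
Yes, G is 3-colorable

A valid 3-coloring: color 1: [4, 7, 10]; color 2: [2, 5, 6, 9]; color 3: [1, 3, 8].
(χ(G) = 3 ≤ 3.)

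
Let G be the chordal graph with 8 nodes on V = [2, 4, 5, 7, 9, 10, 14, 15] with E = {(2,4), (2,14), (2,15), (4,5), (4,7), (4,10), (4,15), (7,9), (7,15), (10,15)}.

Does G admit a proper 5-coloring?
Yes, G is 5-colorable

A valid 5-coloring: color 1: [4, 9, 14]; color 2: [5, 15]; color 3: [2, 7, 10].
(χ(G) = 3 ≤ 5.)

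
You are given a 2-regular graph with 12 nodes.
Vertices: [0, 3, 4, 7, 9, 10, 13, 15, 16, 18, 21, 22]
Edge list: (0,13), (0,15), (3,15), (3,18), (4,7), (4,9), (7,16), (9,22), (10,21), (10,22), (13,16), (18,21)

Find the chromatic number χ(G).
Clique number ω(G) = 2 (lower bound: χ ≥ ω).
The graph is bipartite (no odd cycle), so 2 colors suffice: χ(G) = 2.
A valid 2-coloring: color 1: [7, 9, 10, 13, 15, 18]; color 2: [0, 3, 4, 16, 21, 22].

χ(G) = 2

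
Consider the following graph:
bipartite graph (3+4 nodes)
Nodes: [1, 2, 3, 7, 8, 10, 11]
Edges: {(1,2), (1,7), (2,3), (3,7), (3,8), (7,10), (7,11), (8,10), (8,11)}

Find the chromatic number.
Clique number ω(G) = 2 (lower bound: χ ≥ ω).
The graph is bipartite (no odd cycle), so 2 colors suffice: χ(G) = 2.
A valid 2-coloring: color 1: [2, 7, 8]; color 2: [1, 3, 10, 11].

χ(G) = 2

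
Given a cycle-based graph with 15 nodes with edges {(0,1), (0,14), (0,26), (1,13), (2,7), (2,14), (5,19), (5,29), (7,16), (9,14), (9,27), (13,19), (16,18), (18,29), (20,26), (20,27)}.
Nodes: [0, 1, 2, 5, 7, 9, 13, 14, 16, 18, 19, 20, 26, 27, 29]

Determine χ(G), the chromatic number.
χ(G) = 3

Clique number ω(G) = 2 (lower bound: χ ≥ ω).
Odd cycle [29, 5, 19, 13, 1, 0, 14, 2, 7, 16, 18] needs 3 colors (χ ≥ 3).
The coloring below uses 3 colors, so χ(G) = 3.
A valid 3-coloring: color 1: [0, 2, 5, 9, 13, 18, 20]; color 2: [1, 14, 16, 19, 26, 27, 29]; color 3: [7].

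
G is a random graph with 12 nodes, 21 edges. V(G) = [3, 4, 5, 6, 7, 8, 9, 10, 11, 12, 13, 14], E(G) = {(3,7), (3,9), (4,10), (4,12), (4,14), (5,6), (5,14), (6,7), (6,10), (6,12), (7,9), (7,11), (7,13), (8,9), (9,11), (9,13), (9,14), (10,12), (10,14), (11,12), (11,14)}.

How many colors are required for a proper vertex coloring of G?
Clique number ω(G) = 3 (lower bound: χ ≥ ω).
The clique on [4, 10, 12] has size 3, forcing χ ≥ 3, and the coloring below uses 3 colors, so χ(G) = 3.
A valid 3-coloring: color 1: [5, 9, 10]; color 2: [7, 8, 12, 14]; color 3: [3, 4, 6, 11, 13].

χ(G) = 3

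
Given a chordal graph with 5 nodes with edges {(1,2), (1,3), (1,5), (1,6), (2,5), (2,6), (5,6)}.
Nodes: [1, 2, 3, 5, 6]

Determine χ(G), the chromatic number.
χ(G) = 4

Clique number ω(G) = 4 (lower bound: χ ≥ ω).
The clique on [1, 2, 5, 6] has size 4, forcing χ ≥ 4, and the coloring below uses 4 colors, so χ(G) = 4.
A valid 4-coloring: color 1: [1]; color 2: [3, 6]; color 3: [5]; color 4: [2].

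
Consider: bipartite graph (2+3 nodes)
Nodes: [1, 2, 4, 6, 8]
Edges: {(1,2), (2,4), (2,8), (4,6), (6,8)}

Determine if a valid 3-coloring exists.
Yes, G is 3-colorable

A valid 3-coloring: color 1: [2, 6]; color 2: [1, 4, 8].
(χ(G) = 2 ≤ 3.)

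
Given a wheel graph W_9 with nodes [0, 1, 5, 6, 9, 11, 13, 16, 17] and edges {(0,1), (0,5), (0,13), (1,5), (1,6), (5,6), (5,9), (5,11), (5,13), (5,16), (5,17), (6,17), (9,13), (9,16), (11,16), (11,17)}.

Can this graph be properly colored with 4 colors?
A valid 4-coloring: color 1: [5]; color 2: [0, 6, 9, 11]; color 3: [1, 13, 16, 17].
(χ(G) = 3 ≤ 4.)

Yes, G is 4-colorable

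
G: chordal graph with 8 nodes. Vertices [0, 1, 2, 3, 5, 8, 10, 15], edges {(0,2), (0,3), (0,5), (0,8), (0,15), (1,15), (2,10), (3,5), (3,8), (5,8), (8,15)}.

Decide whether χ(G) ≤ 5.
Yes, G is 5-colorable

A valid 5-coloring: color 1: [0, 1, 10]; color 2: [2, 8]; color 3: [3, 15]; color 4: [5].
(χ(G) = 4 ≤ 5.)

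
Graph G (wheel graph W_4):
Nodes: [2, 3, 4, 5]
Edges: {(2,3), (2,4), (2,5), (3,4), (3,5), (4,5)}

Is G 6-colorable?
Yes, G is 6-colorable

A valid 6-coloring: color 1: [2]; color 2: [3]; color 3: [5]; color 4: [4].
(χ(G) = 4 ≤ 6.)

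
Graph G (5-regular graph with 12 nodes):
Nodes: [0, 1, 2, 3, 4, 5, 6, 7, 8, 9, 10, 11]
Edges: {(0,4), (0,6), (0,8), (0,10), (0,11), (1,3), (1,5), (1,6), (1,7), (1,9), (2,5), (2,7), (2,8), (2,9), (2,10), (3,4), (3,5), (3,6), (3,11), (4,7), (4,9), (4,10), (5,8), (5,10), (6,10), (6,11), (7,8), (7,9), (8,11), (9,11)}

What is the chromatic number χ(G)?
χ(G) = 4

Clique number ω(G) = 3 (lower bound: χ ≥ ω).
Suppose a proper 3-coloring c exists. The clique [0, 4, 10] takes 3 distinct colors; by symmetry let c(0) = 1, c(4) = 2, c(10) = 3.
- Vertex 6: neighbors [0, 10] already have colors [1, 3] ⇒ c(6) = 2.
- Vertex 11: neighbors [0, 6] already have colors [1, 2] ⇒ c(11) = 3.
- Vertex 8: neighbors [0, 11] already have colors [1, 3] ⇒ c(8) = 2.
- Vertex 2: neighbors [8, 10] already have colors [2, 3] ⇒ c(2) = 1.
- Vertex 5: neighbors [2, 8, 10] already have colors [1, 2, 3] — all 3 colors blocked. Contradiction.
The forced assignments end in a contradiction, so G has no proper 3-coloring (χ ≥ 4).
The coloring below uses 4 colors, so χ(G) = 4.
A valid 4-coloring: color 1: [1, 2, 4, 11]; color 2: [5, 6, 7]; color 3: [0, 3, 9]; color 4: [8, 10].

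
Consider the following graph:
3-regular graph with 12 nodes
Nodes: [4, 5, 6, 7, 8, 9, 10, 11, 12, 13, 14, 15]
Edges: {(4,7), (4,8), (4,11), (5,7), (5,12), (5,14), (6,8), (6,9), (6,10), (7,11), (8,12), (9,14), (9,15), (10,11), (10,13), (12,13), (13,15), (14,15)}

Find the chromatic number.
χ(G) = 3

Clique number ω(G) = 3 (lower bound: χ ≥ ω).
The clique on [4, 7, 11] has size 3, forcing χ ≥ 3, and the coloring below uses 3 colors, so χ(G) = 3.
A valid 3-coloring: color 1: [7, 8, 9, 13]; color 2: [4, 5, 10, 15]; color 3: [6, 11, 12, 14].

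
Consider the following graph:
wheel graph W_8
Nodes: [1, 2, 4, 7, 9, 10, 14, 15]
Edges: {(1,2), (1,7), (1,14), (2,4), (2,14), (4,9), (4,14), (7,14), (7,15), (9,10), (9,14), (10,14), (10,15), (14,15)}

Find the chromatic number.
Clique number ω(G) = 3 (lower bound: χ ≥ ω).
Odd cycle [2, 4, 9, 10, 15, 7, 1] needs 3 colors (χ ≥ 3).
Vertex 14 is adjacent to every vertex of [1, 2, 4, 7, 9, 10, 15], which already need 3 colors among themselves, so 14 needs a new color (χ ≥ 4).
The coloring below uses 4 colors, so χ(G) = 4.
A valid 4-coloring: color 1: [14]; color 2: [2, 7, 9]; color 3: [1, 4, 10]; color 4: [15].

χ(G) = 4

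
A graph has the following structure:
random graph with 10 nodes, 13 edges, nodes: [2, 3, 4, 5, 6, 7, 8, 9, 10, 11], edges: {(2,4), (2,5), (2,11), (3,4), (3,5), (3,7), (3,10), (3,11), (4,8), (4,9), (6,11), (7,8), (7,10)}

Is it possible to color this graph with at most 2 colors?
No, G is not 2-colorable

The clique on vertices [3, 7, 10] has size 3 > 2, so it alone needs 3 colors.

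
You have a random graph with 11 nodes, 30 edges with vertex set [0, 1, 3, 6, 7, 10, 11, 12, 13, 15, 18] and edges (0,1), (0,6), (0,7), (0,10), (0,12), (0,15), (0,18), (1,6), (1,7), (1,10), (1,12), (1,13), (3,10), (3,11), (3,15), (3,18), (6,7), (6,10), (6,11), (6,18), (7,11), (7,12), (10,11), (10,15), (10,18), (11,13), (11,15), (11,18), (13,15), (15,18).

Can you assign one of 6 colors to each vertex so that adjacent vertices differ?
A valid 6-coloring: color 1: [7, 10, 13]; color 2: [0, 11]; color 3: [6, 12, 15]; color 4: [1, 18]; color 5: [3].
(χ(G) = 5 ≤ 6.)

Yes, G is 6-colorable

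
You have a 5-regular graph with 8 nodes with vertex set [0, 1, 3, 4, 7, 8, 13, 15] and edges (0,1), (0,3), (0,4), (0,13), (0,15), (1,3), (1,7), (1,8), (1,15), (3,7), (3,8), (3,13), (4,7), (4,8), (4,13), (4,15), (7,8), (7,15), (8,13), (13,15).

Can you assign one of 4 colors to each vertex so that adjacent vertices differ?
A valid 4-coloring: color 1: [3, 15]; color 2: [7, 13]; color 3: [1, 4]; color 4: [0, 8].
(χ(G) = 4 ≤ 4.)

Yes, G is 4-colorable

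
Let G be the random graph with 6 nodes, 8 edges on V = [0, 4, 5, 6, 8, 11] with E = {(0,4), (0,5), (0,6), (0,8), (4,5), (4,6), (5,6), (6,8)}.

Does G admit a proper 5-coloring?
Yes, G is 5-colorable

A valid 5-coloring: color 1: [0, 11]; color 2: [6]; color 3: [5, 8]; color 4: [4].
(χ(G) = 4 ≤ 5.)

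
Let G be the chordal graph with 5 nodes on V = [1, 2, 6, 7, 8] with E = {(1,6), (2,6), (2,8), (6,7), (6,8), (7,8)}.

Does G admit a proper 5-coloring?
A valid 5-coloring: color 1: [6]; color 2: [1, 8]; color 3: [2, 7].
(χ(G) = 3 ≤ 5.)

Yes, G is 5-colorable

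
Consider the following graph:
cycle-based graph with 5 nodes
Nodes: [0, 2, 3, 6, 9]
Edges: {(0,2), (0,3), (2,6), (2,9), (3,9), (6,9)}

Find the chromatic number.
Clique number ω(G) = 3 (lower bound: χ ≥ ω).
The clique on [2, 6, 9] has size 3, forcing χ ≥ 3, and the coloring below uses 3 colors, so χ(G) = 3.
A valid 3-coloring: color 1: [0, 9]; color 2: [2, 3]; color 3: [6].

χ(G) = 3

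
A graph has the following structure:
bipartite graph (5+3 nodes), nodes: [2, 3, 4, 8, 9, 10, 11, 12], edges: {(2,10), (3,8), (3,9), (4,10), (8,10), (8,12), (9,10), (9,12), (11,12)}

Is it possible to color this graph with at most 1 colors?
No, G is not 1-colorable

Edge (11,12) forces its endpoints to differ, so 1 color is not enough.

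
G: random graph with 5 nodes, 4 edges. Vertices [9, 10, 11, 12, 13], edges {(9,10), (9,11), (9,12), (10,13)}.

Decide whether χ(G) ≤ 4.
A valid 4-coloring: color 1: [9, 13]; color 2: [10, 11, 12].
(χ(G) = 2 ≤ 4.)

Yes, G is 4-colorable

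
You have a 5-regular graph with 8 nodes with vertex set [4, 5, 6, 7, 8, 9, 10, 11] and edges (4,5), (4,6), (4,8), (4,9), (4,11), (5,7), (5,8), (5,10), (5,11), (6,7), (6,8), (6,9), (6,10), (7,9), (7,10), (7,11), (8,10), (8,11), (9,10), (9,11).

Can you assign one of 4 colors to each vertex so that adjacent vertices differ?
A valid 4-coloring: color 1: [5, 6]; color 2: [10, 11]; color 3: [8, 9]; color 4: [4, 7].
(χ(G) = 4 ≤ 4.)

Yes, G is 4-colorable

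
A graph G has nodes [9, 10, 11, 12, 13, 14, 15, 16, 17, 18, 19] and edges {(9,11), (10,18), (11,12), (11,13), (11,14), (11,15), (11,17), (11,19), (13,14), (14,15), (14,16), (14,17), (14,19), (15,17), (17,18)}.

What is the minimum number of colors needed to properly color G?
Clique number ω(G) = 4 (lower bound: χ ≥ ω).
The clique on [11, 14, 15, 17] has size 4, forcing χ ≥ 4, and the coloring below uses 4 colors, so χ(G) = 4.
A valid 4-coloring: color 1: [11, 16, 18]; color 2: [9, 10, 12, 14]; color 3: [13, 17, 19]; color 4: [15].

χ(G) = 4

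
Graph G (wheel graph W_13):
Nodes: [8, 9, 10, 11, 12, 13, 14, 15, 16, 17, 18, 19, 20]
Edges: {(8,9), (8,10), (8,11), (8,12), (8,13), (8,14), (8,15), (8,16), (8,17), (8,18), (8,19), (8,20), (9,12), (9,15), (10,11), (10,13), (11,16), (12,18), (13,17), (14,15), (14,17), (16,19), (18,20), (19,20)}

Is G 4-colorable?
Yes, G is 4-colorable

A valid 4-coloring: color 1: [8]; color 2: [9, 11, 13, 14, 18, 19]; color 3: [10, 12, 15, 16, 17, 20].
(χ(G) = 3 ≤ 4.)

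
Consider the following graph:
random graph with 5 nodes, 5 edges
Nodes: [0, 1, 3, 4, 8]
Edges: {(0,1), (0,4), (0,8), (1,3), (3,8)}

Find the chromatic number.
χ(G) = 2

Clique number ω(G) = 2 (lower bound: χ ≥ ω).
The graph is bipartite (no odd cycle), so 2 colors suffice: χ(G) = 2.
A valid 2-coloring: color 1: [0, 3]; color 2: [1, 4, 8].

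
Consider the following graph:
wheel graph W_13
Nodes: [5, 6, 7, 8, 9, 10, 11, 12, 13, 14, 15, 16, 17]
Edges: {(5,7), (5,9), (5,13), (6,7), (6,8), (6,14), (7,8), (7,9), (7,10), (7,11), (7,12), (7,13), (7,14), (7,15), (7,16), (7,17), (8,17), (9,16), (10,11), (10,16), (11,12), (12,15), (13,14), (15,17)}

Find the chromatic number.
χ(G) = 3

Clique number ω(G) = 3 (lower bound: χ ≥ ω).
The clique on [5, 7, 9] has size 3, forcing χ ≥ 3, and the coloring below uses 3 colors, so χ(G) = 3.
A valid 3-coloring: color 1: [7]; color 2: [6, 9, 10, 12, 13, 17]; color 3: [5, 8, 11, 14, 15, 16].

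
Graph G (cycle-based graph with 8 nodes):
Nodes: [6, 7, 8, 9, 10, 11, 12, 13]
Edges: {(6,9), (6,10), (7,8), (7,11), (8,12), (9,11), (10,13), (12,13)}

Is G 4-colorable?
Yes, G is 4-colorable

A valid 4-coloring: color 1: [6, 8, 11, 13]; color 2: [7, 9, 10, 12].
(χ(G) = 2 ≤ 4.)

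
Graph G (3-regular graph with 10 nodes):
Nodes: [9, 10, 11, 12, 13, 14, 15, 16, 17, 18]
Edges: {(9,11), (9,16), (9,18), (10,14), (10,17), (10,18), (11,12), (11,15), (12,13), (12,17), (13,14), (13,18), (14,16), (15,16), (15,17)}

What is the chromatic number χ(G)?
χ(G) = 3

Clique number ω(G) = 2 (lower bound: χ ≥ ω).
Odd cycle [9, 18, 10, 14, 16] needs 3 colors (χ ≥ 3).
The coloring below uses 3 colors, so χ(G) = 3.
A valid 3-coloring: color 1: [9, 14, 17]; color 2: [10, 11, 13, 16]; color 3: [12, 15, 18].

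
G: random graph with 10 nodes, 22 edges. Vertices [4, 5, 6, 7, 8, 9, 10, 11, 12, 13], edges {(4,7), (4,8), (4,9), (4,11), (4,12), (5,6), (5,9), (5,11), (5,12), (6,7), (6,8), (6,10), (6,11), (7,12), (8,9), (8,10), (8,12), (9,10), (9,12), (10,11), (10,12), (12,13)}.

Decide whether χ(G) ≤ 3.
The clique on vertices [8, 9, 10, 12] has size 4 > 3, so it alone needs 4 colors.

No, G is not 3-colorable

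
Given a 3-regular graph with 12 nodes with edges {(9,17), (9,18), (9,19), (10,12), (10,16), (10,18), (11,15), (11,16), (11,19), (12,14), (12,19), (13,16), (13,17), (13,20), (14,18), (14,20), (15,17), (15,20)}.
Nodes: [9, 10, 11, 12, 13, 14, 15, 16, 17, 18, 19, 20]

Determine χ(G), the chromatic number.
χ(G) = 3

Clique number ω(G) = 2 (lower bound: χ ≥ ω).
Odd cycle [12, 19, 9, 18, 10] needs 3 colors (χ ≥ 3).
The coloring below uses 3 colors, so χ(G) = 3.
A valid 3-coloring: color 1: [15, 16, 18, 19]; color 2: [9, 10, 11, 13, 14]; color 3: [12, 17, 20].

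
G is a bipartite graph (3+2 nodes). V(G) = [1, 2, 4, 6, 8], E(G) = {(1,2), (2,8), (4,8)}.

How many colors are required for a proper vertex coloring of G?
Clique number ω(G) = 2 (lower bound: χ ≥ ω).
The graph is bipartite (no odd cycle), so 2 colors suffice: χ(G) = 2.
A valid 2-coloring: color 1: [1, 6, 8]; color 2: [2, 4].

χ(G) = 2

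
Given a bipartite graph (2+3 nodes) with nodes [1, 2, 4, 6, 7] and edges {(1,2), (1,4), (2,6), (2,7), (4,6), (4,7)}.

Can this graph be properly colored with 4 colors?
A valid 4-coloring: color 1: [2, 4]; color 2: [1, 6, 7].
(χ(G) = 2 ≤ 4.)

Yes, G is 4-colorable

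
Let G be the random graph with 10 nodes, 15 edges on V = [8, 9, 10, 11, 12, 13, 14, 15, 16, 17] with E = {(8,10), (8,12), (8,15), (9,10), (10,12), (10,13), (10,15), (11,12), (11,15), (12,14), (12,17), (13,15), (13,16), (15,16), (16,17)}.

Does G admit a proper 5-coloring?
Yes, G is 5-colorable

A valid 5-coloring: color 1: [10, 11, 14, 16]; color 2: [9, 12, 15]; color 3: [8, 13, 17].
(χ(G) = 3 ≤ 5.)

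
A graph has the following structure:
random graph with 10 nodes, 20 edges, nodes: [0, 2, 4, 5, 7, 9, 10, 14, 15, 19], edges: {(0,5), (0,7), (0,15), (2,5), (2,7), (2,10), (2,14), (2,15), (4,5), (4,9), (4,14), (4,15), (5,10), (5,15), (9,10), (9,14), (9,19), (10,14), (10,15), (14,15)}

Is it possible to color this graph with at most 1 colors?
The clique on vertices [2, 5, 10, 15] has size 4 > 1, so it alone needs 4 colors.

No, G is not 1-colorable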